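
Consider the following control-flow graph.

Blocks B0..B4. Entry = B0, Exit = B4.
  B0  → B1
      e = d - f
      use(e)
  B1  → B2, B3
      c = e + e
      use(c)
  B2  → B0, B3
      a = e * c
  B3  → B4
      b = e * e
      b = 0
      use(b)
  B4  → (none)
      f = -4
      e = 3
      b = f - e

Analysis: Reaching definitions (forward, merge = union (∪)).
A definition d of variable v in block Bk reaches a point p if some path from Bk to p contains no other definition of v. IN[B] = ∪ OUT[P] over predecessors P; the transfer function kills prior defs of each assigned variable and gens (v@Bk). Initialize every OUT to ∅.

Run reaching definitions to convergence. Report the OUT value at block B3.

Fixpoint table:
  B0: | IN={a@B2, c@B1, e@B0} | OUT={a@B2, c@B1, e@B0}
  B1: | IN={a@B2, c@B1, e@B0} | OUT={a@B2, c@B1, e@B0}
  B2: | IN={a@B2, c@B1, e@B0} | OUT={a@B2, c@B1, e@B0}
  B3: | IN={a@B2, c@B1, e@B0} | OUT={a@B2, b@B3, c@B1, e@B0}
  B4: | IN={a@B2, b@B3, c@B1, e@B0} | OUT={a@B2, b@B4, c@B1, e@B4, f@B4}

Merge at B3: IN[B3] = OUT[B1] ⊔ OUT[B2] = {a@B2, c@B1, e@B0}
Applying B3's transfer function to that IN value gives OUT[B3] (row B3 above).

Answer: {a@B2, b@B3, c@B1, e@B0}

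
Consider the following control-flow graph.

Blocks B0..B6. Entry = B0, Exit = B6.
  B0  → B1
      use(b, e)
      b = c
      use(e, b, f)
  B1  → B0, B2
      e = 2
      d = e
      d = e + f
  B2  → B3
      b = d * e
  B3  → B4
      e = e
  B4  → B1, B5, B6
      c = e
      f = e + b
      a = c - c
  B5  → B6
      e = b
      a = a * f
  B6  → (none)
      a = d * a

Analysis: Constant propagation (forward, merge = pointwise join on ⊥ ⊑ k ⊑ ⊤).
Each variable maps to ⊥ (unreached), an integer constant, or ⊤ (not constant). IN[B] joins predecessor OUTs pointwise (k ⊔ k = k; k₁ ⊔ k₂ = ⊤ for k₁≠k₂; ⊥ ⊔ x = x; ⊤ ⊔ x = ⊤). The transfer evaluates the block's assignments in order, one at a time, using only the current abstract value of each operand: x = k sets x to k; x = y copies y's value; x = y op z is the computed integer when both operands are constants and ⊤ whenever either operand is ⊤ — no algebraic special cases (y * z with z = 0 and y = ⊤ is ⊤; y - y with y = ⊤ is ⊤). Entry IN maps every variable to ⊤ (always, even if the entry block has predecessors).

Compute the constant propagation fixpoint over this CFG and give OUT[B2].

Answer: {a: ⊤, b: ⊤, c: ⊤, d: ⊤, e: 2, f: ⊤}

Derivation:
Fixpoint table:
  B0:  IN=(all ⊤)  OUT=(all ⊤)
  B1:  IN=(all ⊤)  OUT={e:2; rest ⊤}
  B2:  IN={e:2; rest ⊤}  OUT={e:2; rest ⊤}
  B3:  IN={e:2; rest ⊤}  OUT={e:2; rest ⊤}
  B4:  IN={e:2; rest ⊤}  OUT={a:0, c:2, e:2; rest ⊤}
  B5:  IN={a:0, c:2, e:2; rest ⊤}  OUT={c:2; rest ⊤}
  B6:  IN={c:2; rest ⊤}  OUT={c:2; rest ⊤}

Merge at B2: IN[B2] = OUT[B1] = {a: ⊤, b: ⊤, c: ⊤, d: ⊤, e: 2, f: ⊤}
Applying B2's transfer function to that IN value gives OUT[B2] (row B2 above).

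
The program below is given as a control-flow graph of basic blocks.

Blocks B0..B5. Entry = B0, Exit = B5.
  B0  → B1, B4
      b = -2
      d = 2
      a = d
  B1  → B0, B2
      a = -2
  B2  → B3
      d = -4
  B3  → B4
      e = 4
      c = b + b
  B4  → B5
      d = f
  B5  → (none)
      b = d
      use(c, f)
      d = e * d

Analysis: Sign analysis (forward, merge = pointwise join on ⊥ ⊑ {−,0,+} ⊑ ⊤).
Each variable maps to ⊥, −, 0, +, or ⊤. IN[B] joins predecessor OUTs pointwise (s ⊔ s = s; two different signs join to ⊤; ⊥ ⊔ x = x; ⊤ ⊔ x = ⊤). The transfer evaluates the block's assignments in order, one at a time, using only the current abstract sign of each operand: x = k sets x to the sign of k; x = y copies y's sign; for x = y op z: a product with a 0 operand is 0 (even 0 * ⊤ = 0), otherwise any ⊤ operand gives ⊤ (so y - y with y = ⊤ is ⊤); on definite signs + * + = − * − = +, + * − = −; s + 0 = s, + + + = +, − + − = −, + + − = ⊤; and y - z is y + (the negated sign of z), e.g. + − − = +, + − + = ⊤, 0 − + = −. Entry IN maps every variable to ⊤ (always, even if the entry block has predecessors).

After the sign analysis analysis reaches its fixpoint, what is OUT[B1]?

Fixpoint table:
  B0:   IN=(all ⊤)   OUT={a:+, b:-, d:+; rest ⊤}
  B1:   IN={a:+, b:-, d:+; rest ⊤}   OUT={a:-, b:-, d:+; rest ⊤}
  B2:   IN={a:-, b:-, d:+; rest ⊤}   OUT={a:-, b:-, d:-; rest ⊤}
  B3:   IN={a:-, b:-, d:-; rest ⊤}   OUT={a:-, b:-, c:-, d:-, e:+; rest ⊤}
  B4:   IN={b:-; rest ⊤}   OUT={b:-; rest ⊤}
  B5:   IN={b:-; rest ⊤}   OUT=(all ⊤)

Merge at B1: IN[B1] = OUT[B0] = {a: +, b: -, c: ⊤, d: +, e: ⊤, f: ⊤}
Applying B1's transfer function to that IN value gives OUT[B1] (row B1 above).

Answer: {a: -, b: -, c: ⊤, d: +, e: ⊤, f: ⊤}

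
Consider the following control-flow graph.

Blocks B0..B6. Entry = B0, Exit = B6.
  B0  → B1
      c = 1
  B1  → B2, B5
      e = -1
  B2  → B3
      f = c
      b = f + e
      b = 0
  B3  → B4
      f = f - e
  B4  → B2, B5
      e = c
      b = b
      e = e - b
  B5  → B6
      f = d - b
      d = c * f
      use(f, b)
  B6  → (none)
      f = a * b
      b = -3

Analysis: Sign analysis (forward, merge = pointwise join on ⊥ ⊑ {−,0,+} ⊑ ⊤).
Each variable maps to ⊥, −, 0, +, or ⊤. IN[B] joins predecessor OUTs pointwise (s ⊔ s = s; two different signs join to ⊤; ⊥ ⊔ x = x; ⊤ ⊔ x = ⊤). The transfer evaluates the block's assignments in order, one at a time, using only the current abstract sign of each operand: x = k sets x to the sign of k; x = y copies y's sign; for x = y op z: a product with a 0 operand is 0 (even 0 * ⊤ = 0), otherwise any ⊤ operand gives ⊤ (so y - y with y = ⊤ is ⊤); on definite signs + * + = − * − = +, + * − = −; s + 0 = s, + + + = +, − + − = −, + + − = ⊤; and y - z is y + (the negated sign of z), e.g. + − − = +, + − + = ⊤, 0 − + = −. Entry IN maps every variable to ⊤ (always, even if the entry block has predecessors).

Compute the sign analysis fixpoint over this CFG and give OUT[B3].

Fixpoint table:
  B0: | IN=(all ⊤) | OUT={c:+; rest ⊤}
  B1: | IN={c:+; rest ⊤} | OUT={c:+, e:-; rest ⊤}
  B2: | IN={c:+; rest ⊤} | OUT={b:0, c:+, f:+; rest ⊤}
  B3: | IN={b:0, c:+, f:+; rest ⊤} | OUT={b:0, c:+; rest ⊤}
  B4: | IN={b:0, c:+; rest ⊤} | OUT={b:0, c:+, e:+; rest ⊤}
  B5: | IN={c:+; rest ⊤} | OUT={c:+; rest ⊤}
  B6: | IN={c:+; rest ⊤} | OUT={b:-, c:+; rest ⊤}

Merge at B3: IN[B3] = OUT[B2] = {a: ⊤, b: 0, c: +, d: ⊤, e: ⊤, f: +}
Applying B3's transfer function to that IN value gives OUT[B3] (row B3 above).

Answer: {a: ⊤, b: 0, c: +, d: ⊤, e: ⊤, f: ⊤}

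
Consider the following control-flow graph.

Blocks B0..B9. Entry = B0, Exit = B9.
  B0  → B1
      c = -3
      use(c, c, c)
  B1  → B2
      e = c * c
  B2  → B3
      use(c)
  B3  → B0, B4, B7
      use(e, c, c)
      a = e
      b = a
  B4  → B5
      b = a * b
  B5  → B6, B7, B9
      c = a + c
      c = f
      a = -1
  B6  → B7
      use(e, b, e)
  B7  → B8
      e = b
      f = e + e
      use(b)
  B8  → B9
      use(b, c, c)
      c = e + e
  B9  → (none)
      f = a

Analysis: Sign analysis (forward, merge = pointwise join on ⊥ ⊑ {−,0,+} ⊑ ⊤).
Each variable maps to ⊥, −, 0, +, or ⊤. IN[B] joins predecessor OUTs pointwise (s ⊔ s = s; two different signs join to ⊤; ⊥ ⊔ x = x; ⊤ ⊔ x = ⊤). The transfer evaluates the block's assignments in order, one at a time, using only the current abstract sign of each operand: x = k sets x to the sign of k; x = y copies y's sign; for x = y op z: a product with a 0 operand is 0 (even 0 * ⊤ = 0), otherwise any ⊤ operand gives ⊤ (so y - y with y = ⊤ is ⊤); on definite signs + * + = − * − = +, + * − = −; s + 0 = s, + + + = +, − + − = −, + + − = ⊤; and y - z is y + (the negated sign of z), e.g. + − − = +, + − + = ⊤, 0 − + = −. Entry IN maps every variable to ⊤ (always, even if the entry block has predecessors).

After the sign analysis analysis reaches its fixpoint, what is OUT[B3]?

Answer: {a: +, b: +, c: -, d: ⊤, e: +, f: ⊤}

Trace:
Fixpoint table:
  B0:  IN=(all ⊤)  OUT={c:-; rest ⊤}
  B1:  IN={c:-; rest ⊤}  OUT={c:-, e:+; rest ⊤}
  B2:  IN={c:-, e:+; rest ⊤}  OUT={c:-, e:+; rest ⊤}
  B3:  IN={c:-, e:+; rest ⊤}  OUT={a:+, b:+, c:-, e:+; rest ⊤}
  B4:  IN={a:+, b:+, c:-, e:+; rest ⊤}  OUT={a:+, b:+, c:-, e:+; rest ⊤}
  B5:  IN={a:+, b:+, c:-, e:+; rest ⊤}  OUT={a:-, b:+, e:+; rest ⊤}
  B6:  IN={a:-, b:+, e:+; rest ⊤}  OUT={a:-, b:+, e:+; rest ⊤}
  B7:  IN={b:+, e:+; rest ⊤}  OUT={b:+, e:+, f:+; rest ⊤}
  B8:  IN={b:+, e:+, f:+; rest ⊤}  OUT={b:+, c:+, e:+, f:+; rest ⊤}
  B9:  IN={b:+, e:+; rest ⊤}  OUT={b:+, e:+; rest ⊤}

Merge at B3: IN[B3] = OUT[B2] = {a: ⊤, b: ⊤, c: -, d: ⊤, e: +, f: ⊤}
Applying B3's transfer function to that IN value gives OUT[B3] (row B3 above).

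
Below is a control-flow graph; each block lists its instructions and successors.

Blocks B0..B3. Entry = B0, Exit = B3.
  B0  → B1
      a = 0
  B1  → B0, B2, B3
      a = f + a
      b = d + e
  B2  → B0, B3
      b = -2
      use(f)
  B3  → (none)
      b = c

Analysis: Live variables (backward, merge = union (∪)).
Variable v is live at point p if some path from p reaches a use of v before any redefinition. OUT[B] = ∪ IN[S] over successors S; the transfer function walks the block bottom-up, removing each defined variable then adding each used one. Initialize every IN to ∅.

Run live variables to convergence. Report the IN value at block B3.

Answer: {c}

Derivation:
Converged values:
  B0: | IN={c, d, e, f} | OUT={a, c, d, e, f}
  B1: | IN={a, c, d, e, f} | OUT={c, d, e, f}
  B2: | IN={c, d, e, f} | OUT={c, d, e, f}
  B3: | IN={c} | OUT={}

B3 is the boundary node: OUT[B3] = {}
Applying B3's transfer function to that OUT value gives IN[B3] (row B3 above).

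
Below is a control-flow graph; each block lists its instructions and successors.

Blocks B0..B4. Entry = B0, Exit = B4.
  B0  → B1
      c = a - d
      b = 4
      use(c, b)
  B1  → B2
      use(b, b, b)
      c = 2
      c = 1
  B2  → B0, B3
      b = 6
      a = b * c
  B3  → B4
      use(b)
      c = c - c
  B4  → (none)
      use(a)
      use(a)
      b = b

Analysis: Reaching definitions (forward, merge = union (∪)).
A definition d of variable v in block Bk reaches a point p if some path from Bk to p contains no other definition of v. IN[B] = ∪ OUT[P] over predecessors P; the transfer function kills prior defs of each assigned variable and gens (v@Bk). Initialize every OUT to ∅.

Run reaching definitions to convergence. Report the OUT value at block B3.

Converged values:
  B0:   IN={a@B2, b@B2, c@B1}   OUT={a@B2, b@B0, c@B0}
  B1:   IN={a@B2, b@B0, c@B0}   OUT={a@B2, b@B0, c@B1}
  B2:   IN={a@B2, b@B0, c@B1}   OUT={a@B2, b@B2, c@B1}
  B3:   IN={a@B2, b@B2, c@B1}   OUT={a@B2, b@B2, c@B3}
  B4:   IN={a@B2, b@B2, c@B3}   OUT={a@B2, b@B4, c@B3}

Merge at B3: IN[B3] = OUT[B2] = {a@B2, b@B2, c@B1}
Applying B3's transfer function to that IN value gives OUT[B3] (row B3 above).

Answer: {a@B2, b@B2, c@B3}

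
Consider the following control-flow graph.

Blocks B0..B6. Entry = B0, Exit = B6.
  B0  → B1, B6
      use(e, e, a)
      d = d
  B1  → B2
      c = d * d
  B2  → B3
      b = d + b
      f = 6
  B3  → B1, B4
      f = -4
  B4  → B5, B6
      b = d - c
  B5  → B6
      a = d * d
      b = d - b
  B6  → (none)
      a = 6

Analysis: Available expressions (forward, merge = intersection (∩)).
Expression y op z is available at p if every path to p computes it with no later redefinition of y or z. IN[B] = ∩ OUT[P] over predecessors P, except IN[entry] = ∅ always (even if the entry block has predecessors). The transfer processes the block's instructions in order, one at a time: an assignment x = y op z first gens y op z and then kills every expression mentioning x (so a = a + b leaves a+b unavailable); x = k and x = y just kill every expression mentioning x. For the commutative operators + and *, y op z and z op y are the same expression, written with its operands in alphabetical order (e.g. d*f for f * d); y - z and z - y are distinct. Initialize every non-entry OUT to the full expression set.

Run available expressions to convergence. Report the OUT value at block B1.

Converged values:
  B0:  IN={}  OUT={}
  B1:  IN={}  OUT={d*d}
  B2:  IN={d*d}  OUT={d*d}
  B3:  IN={d*d}  OUT={d*d}
  B4:  IN={d*d}  OUT={d*d, d-c}
  B5:  IN={d*d, d-c}  OUT={d*d, d-c}
  B6:  IN={}  OUT={}

Merge at B1: IN[B1] = OUT[B0] ∩ OUT[B3] = {}
Applying B1's transfer function to that IN value gives OUT[B1] (row B1 above).

Answer: {d*d}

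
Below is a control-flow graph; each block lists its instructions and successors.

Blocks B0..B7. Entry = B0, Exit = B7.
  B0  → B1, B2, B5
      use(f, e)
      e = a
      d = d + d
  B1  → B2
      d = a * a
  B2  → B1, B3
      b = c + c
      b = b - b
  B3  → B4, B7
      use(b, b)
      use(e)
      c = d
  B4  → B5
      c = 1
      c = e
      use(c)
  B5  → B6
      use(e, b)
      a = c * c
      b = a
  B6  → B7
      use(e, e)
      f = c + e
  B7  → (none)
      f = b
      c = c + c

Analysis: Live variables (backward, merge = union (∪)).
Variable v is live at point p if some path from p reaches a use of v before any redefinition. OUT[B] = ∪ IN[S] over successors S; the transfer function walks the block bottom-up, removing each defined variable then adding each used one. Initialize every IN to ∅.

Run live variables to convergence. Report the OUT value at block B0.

Answer: {a, b, c, d, e}

Trace:
Fixpoint table:
  B0:  IN={a, b, c, d, e, f}  OUT={a, b, c, d, e}
  B1:  IN={a, c, e}  OUT={a, c, d, e}
  B2:  IN={a, c, d, e}  OUT={a, b, c, d, e}
  B3:  IN={b, d, e}  OUT={b, c, e}
  B4:  IN={b, e}  OUT={b, c, e}
  B5:  IN={b, c, e}  OUT={b, c, e}
  B6:  IN={b, c, e}  OUT={b, c}
  B7:  IN={b, c}  OUT={}

Merge at B0: OUT[B0] = IN[B1] ⊔ IN[B2] ⊔ IN[B5] = {a, b, c, d, e}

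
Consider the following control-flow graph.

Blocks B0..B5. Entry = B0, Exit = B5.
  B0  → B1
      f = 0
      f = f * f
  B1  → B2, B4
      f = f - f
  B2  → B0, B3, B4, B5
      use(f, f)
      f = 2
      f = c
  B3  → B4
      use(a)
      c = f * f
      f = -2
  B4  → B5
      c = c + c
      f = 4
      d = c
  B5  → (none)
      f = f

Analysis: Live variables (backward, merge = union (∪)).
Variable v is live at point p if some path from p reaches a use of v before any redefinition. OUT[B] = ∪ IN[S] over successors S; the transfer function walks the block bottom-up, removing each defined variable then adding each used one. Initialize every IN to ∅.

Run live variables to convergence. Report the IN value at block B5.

Answer: {f}

Working:
Fixpoint table:
  B0: | IN={a, c} | OUT={a, c, f}
  B1: | IN={a, c, f} | OUT={a, c, f}
  B2: | IN={a, c, f} | OUT={a, c, f}
  B3: | IN={a, f} | OUT={c}
  B4: | IN={c} | OUT={f}
  B5: | IN={f} | OUT={}

B5 is the boundary node: OUT[B5] = {}
Applying B5's transfer function to that OUT value gives IN[B5] (row B5 above).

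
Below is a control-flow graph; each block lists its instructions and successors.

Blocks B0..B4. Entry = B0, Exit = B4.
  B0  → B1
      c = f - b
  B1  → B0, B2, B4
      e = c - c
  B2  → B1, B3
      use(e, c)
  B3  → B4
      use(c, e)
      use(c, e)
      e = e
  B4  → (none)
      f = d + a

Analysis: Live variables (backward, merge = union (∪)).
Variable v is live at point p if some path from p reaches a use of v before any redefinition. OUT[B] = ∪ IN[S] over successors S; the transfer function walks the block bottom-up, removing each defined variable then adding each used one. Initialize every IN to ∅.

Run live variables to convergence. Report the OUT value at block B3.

Answer: {a, d}

Trace:
Per-block solution:
  B0:  IN={a, b, d, f}  OUT={a, b, c, d, f}
  B1:  IN={a, b, c, d, f}  OUT={a, b, c, d, e, f}
  B2:  IN={a, b, c, d, e, f}  OUT={a, b, c, d, e, f}
  B3:  IN={a, c, d, e}  OUT={a, d}
  B4:  IN={a, d}  OUT={}

Merge at B3: OUT[B3] = IN[B4] = {a, d}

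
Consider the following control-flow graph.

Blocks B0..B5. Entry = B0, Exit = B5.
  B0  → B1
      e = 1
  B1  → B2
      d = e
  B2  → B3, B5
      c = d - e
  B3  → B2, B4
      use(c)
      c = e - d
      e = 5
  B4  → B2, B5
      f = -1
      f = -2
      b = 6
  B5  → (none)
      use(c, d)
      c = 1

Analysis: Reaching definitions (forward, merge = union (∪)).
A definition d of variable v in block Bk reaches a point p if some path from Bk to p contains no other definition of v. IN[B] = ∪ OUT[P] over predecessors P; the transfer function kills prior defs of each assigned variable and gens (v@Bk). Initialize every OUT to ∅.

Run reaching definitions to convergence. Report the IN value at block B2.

Answer: {b@B4, c@B3, d@B1, e@B0, e@B3, f@B4}

Trace:
Fixpoint table:
  B0:  IN={}  OUT={e@B0}
  B1:  IN={e@B0}  OUT={d@B1, e@B0}
  B2:  IN={b@B4, c@B3, d@B1, e@B0, e@B3, f@B4}  OUT={b@B4, c@B2, d@B1, e@B0, e@B3, f@B4}
  B3:  IN={b@B4, c@B2, d@B1, e@B0, e@B3, f@B4}  OUT={b@B4, c@B3, d@B1, e@B3, f@B4}
  B4:  IN={b@B4, c@B3, d@B1, e@B3, f@B4}  OUT={b@B4, c@B3, d@B1, e@B3, f@B4}
  B5:  IN={b@B4, c@B2, c@B3, d@B1, e@B0, e@B3, f@B4}  OUT={b@B4, c@B5, d@B1, e@B0, e@B3, f@B4}

Merge at B2: IN[B2] = OUT[B1] ⊔ OUT[B3] ⊔ OUT[B4] = {b@B4, c@B3, d@B1, e@B0, e@B3, f@B4}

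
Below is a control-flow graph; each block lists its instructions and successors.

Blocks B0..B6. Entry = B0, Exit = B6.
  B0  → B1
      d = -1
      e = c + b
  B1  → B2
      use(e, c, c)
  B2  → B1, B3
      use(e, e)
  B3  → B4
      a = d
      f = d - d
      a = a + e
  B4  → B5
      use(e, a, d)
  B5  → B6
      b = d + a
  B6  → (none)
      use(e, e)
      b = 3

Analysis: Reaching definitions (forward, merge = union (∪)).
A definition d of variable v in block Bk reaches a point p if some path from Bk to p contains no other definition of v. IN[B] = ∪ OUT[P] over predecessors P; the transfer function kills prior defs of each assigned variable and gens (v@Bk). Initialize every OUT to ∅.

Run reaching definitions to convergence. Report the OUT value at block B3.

Fixpoint table:
  B0:  IN={}  OUT={d@B0, e@B0}
  B1:  IN={d@B0, e@B0}  OUT={d@B0, e@B0}
  B2:  IN={d@B0, e@B0}  OUT={d@B0, e@B0}
  B3:  IN={d@B0, e@B0}  OUT={a@B3, d@B0, e@B0, f@B3}
  B4:  IN={a@B3, d@B0, e@B0, f@B3}  OUT={a@B3, d@B0, e@B0, f@B3}
  B5:  IN={a@B3, d@B0, e@B0, f@B3}  OUT={a@B3, b@B5, d@B0, e@B0, f@B3}
  B6:  IN={a@B3, b@B5, d@B0, e@B0, f@B3}  OUT={a@B3, b@B6, d@B0, e@B0, f@B3}

Merge at B3: IN[B3] = OUT[B2] = {d@B0, e@B0}
Applying B3's transfer function to that IN value gives OUT[B3] (row B3 above).

Answer: {a@B3, d@B0, e@B0, f@B3}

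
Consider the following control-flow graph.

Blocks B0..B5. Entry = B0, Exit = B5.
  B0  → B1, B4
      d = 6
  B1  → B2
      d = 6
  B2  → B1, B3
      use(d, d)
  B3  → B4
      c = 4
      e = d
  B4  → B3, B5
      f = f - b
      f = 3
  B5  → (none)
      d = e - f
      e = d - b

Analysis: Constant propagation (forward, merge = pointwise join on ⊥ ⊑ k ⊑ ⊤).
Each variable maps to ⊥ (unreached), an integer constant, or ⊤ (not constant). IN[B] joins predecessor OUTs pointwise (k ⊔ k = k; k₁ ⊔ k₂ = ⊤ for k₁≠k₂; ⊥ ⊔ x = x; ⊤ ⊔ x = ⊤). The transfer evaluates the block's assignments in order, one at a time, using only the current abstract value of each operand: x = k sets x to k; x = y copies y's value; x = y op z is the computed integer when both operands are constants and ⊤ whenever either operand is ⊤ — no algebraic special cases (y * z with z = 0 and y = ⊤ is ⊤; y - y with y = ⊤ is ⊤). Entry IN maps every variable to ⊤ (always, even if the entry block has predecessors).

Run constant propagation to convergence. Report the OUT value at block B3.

Answer: {a: ⊤, b: ⊤, c: 4, d: 6, e: 6, f: ⊤}

Derivation:
Per-block solution:
  B0:   IN=(all ⊤)   OUT={d:6; rest ⊤}
  B1:   IN={d:6; rest ⊤}   OUT={d:6; rest ⊤}
  B2:   IN={d:6; rest ⊤}   OUT={d:6; rest ⊤}
  B3:   IN={d:6; rest ⊤}   OUT={c:4, d:6, e:6; rest ⊤}
  B4:   IN={d:6; rest ⊤}   OUT={d:6, f:3; rest ⊤}
  B5:   IN={d:6, f:3; rest ⊤}   OUT={f:3; rest ⊤}

Merge at B3: IN[B3] = OUT[B2] ⊔ OUT[B4] = {a: ⊤, b: ⊤, c: ⊤, d: 6, e: ⊤, f: ⊤}
Applying B3's transfer function to that IN value gives OUT[B3] (row B3 above).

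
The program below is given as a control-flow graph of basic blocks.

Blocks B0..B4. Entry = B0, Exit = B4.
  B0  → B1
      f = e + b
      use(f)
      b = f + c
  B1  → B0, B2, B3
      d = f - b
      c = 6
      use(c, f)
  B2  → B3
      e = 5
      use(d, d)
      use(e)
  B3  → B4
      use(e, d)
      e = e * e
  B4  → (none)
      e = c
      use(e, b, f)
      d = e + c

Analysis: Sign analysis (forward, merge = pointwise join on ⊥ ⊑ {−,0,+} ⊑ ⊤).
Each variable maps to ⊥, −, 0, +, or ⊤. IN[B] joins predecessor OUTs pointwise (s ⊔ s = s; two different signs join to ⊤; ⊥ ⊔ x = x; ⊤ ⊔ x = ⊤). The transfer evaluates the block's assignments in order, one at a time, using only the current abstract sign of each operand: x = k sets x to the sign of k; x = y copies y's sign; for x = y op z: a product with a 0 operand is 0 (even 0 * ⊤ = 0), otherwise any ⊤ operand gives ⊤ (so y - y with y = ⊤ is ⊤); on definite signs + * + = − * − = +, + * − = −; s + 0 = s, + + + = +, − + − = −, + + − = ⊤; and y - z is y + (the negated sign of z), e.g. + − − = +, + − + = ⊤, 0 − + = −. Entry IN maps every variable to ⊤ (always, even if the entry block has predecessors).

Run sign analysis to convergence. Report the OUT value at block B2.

Fixpoint table:
  B0:   IN=(all ⊤)   OUT=(all ⊤)
  B1:   IN=(all ⊤)   OUT={c:+; rest ⊤}
  B2:   IN={c:+; rest ⊤}   OUT={c:+, e:+; rest ⊤}
  B3:   IN={c:+; rest ⊤}   OUT={c:+; rest ⊤}
  B4:   IN={c:+; rest ⊤}   OUT={c:+, d:+, e:+; rest ⊤}

Merge at B2: IN[B2] = OUT[B1] = {a: ⊤, b: ⊤, c: +, d: ⊤, e: ⊤, f: ⊤}
Applying B2's transfer function to that IN value gives OUT[B2] (row B2 above).

Answer: {a: ⊤, b: ⊤, c: +, d: ⊤, e: +, f: ⊤}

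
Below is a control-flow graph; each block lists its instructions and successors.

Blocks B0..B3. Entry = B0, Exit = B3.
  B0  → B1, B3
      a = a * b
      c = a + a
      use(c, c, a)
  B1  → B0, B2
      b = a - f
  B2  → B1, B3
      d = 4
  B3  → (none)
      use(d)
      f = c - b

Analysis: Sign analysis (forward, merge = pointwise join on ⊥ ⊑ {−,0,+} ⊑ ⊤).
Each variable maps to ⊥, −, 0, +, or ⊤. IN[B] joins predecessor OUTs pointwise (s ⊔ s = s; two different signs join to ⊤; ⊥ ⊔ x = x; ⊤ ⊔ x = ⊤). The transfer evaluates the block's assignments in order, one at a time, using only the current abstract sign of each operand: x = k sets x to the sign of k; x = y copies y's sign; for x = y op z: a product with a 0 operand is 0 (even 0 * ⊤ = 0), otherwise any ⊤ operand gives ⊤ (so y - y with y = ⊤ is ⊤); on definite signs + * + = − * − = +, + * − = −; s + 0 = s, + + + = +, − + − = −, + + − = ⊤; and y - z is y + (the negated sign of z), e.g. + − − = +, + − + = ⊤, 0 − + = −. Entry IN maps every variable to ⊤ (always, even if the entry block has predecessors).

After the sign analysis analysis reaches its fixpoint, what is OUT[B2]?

Converged values:
  B0: | IN=(all ⊤) | OUT=(all ⊤)
  B1: | IN=(all ⊤) | OUT=(all ⊤)
  B2: | IN=(all ⊤) | OUT={d:+; rest ⊤}
  B3: | IN=(all ⊤) | OUT=(all ⊤)

Merge at B2: IN[B2] = OUT[B1] = {a: ⊤, b: ⊤, c: ⊤, d: ⊤, e: ⊤, f: ⊤}
Applying B2's transfer function to that IN value gives OUT[B2] (row B2 above).

Answer: {a: ⊤, b: ⊤, c: ⊤, d: +, e: ⊤, f: ⊤}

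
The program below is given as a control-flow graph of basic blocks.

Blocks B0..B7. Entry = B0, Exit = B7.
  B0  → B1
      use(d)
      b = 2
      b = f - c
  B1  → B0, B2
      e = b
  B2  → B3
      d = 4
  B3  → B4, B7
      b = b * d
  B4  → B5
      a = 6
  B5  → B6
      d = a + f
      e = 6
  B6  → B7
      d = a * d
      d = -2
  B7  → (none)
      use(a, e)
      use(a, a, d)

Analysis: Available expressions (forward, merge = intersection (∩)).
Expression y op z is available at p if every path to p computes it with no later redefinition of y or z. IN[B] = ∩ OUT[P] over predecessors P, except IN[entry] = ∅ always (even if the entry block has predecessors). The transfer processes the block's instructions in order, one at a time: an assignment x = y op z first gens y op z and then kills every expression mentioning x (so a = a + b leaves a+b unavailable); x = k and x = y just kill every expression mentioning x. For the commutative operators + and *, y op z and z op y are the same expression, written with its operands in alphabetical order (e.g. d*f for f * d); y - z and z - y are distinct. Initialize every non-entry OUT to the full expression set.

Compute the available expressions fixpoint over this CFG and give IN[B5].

Answer: {f-c}

Derivation:
Converged values:
  B0: | IN={} | OUT={f-c}
  B1: | IN={f-c} | OUT={f-c}
  B2: | IN={f-c} | OUT={f-c}
  B3: | IN={f-c} | OUT={f-c}
  B4: | IN={f-c} | OUT={f-c}
  B5: | IN={f-c} | OUT={a+f, f-c}
  B6: | IN={a+f, f-c} | OUT={a+f, f-c}
  B7: | IN={f-c} | OUT={f-c}

Merge at B5: IN[B5] = OUT[B4] = {f-c}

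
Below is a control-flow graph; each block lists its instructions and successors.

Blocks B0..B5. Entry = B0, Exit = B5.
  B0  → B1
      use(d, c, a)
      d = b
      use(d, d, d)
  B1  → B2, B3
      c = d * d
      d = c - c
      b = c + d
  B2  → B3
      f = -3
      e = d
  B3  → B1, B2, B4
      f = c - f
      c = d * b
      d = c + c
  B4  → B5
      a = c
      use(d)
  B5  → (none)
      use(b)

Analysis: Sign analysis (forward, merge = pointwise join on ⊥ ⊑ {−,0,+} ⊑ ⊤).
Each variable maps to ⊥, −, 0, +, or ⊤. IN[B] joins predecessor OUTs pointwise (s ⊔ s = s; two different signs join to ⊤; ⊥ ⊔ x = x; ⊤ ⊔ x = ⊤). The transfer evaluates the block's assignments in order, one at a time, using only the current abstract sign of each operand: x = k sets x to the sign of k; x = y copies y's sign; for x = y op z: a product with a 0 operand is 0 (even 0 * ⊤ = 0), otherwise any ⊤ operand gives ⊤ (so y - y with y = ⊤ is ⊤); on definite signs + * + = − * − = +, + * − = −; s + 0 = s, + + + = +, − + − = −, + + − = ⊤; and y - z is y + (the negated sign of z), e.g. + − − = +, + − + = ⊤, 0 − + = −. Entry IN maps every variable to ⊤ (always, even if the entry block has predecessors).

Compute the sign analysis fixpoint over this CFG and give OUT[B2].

Answer: {a: ⊤, b: ⊤, c: ⊤, d: ⊤, e: ⊤, f: -}

Working:
Converged values:
  B0: | IN=(all ⊤) | OUT=(all ⊤)
  B1: | IN=(all ⊤) | OUT=(all ⊤)
  B2: | IN=(all ⊤) | OUT={f:-; rest ⊤}
  B3: | IN=(all ⊤) | OUT=(all ⊤)
  B4: | IN=(all ⊤) | OUT=(all ⊤)
  B5: | IN=(all ⊤) | OUT=(all ⊤)

Merge at B2: IN[B2] = OUT[B1] ⊔ OUT[B3] = {a: ⊤, b: ⊤, c: ⊤, d: ⊤, e: ⊤, f: ⊤}
Applying B2's transfer function to that IN value gives OUT[B2] (row B2 above).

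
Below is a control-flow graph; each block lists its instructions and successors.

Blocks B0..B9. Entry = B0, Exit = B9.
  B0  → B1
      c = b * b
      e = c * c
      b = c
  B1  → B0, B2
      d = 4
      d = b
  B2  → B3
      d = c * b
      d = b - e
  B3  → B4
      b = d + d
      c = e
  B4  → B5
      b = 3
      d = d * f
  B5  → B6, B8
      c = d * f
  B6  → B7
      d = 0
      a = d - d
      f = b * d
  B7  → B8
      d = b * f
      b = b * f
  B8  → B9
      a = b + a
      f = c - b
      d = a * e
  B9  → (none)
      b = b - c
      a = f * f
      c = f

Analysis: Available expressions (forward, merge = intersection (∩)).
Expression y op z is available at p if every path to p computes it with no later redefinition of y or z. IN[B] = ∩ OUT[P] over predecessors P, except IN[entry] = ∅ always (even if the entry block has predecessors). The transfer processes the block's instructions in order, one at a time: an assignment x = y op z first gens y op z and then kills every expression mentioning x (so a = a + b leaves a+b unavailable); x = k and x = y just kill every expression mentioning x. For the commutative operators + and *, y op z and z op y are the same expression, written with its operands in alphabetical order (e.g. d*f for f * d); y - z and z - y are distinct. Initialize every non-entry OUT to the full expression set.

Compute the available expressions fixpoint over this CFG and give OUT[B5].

Converged values:
  B0:   IN={}   OUT={c*c}
  B1:   IN={c*c}   OUT={c*c}
  B2:   IN={c*c}   OUT={b*c, b-e, c*c}
  B3:   IN={b*c, b-e, c*c}   OUT={d+d}
  B4:   IN={d+d}   OUT={}
  B5:   IN={}   OUT={d*f}
  B6:   IN={d*f}   OUT={b*d, d-d}
  B7:   IN={b*d, d-d}   OUT={}
  B8:   IN={}   OUT={a*e, c-b}
  B9:   IN={a*e, c-b}   OUT={f*f}

Merge at B5: IN[B5] = OUT[B4] = {}
Applying B5's transfer function to that IN value gives OUT[B5] (row B5 above).

Answer: {d*f}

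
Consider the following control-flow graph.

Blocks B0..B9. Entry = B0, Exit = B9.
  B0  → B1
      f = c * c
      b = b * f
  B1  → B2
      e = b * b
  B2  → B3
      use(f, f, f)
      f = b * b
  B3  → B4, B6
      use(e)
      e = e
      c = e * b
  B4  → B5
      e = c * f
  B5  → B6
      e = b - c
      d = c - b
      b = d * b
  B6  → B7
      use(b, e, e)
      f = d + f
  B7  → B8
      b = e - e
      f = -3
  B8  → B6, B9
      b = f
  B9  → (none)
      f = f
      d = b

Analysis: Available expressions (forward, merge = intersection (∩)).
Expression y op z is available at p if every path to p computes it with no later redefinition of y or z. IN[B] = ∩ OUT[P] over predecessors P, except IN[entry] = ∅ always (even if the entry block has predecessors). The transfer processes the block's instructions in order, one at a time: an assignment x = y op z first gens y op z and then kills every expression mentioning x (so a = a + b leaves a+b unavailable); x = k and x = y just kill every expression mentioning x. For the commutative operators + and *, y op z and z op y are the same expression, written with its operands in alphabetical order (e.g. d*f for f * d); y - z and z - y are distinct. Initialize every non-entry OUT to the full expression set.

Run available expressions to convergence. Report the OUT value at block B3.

Answer: {b*b, b*e}

Derivation:
Converged values:
  B0:   IN={}   OUT={c*c}
  B1:   IN={c*c}   OUT={b*b, c*c}
  B2:   IN={b*b, c*c}   OUT={b*b, c*c}
  B3:   IN={b*b, c*c}   OUT={b*b, b*e}
  B4:   IN={b*b, b*e}   OUT={b*b, c*f}
  B5:   IN={b*b, c*f}   OUT={c*f}
  B6:   IN={}   OUT={}
  B7:   IN={}   OUT={e-e}
  B8:   IN={e-e}   OUT={e-e}
  B9:   IN={e-e}   OUT={e-e}

Merge at B3: IN[B3] = OUT[B2] = {b*b, c*c}
Applying B3's transfer function to that IN value gives OUT[B3] (row B3 above).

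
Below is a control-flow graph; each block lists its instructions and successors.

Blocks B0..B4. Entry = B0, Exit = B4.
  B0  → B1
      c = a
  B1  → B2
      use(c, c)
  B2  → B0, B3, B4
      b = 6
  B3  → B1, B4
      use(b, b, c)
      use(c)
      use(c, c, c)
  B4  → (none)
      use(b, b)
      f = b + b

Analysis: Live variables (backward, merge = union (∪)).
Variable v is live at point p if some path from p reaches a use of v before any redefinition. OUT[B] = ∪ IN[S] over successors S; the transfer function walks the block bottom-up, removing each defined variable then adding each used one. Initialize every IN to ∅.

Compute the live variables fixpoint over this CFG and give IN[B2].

Answer: {a, c}

Derivation:
Converged values:
  B0:   IN={a}   OUT={a, c}
  B1:   IN={a, c}   OUT={a, c}
  B2:   IN={a, c}   OUT={a, b, c}
  B3:   IN={a, b, c}   OUT={a, b, c}
  B4:   IN={b}   OUT={}

Merge at B2: OUT[B2] = IN[B0] ⊔ IN[B3] ⊔ IN[B4] = {a, b, c}
Applying B2's transfer function to that OUT value gives IN[B2] (row B2 above).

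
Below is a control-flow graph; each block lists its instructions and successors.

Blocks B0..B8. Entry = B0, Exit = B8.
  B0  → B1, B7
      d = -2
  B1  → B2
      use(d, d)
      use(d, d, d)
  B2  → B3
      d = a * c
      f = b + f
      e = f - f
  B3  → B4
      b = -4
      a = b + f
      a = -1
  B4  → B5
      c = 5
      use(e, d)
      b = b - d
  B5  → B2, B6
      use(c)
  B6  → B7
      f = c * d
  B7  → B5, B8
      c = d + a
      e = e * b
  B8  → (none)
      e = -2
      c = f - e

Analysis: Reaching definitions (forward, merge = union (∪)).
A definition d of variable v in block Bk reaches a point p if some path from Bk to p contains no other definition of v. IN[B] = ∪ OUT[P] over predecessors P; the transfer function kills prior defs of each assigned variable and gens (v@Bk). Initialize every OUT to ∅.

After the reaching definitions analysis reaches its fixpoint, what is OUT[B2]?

Answer: {a@B3, b@B4, c@B4, c@B7, d@B2, e@B2, f@B2}

Working:
Per-block solution:
  B0: | IN={} | OUT={d@B0}
  B1: | IN={d@B0} | OUT={d@B0}
  B2: | IN={a@B3, b@B4, c@B4, c@B7, d@B0, d@B2, e@B2, e@B7, f@B2, f@B6} | OUT={a@B3, b@B4, c@B4, c@B7, d@B2, e@B2, f@B2}
  B3: | IN={a@B3, b@B4, c@B4, c@B7, d@B2, e@B2, f@B2} | OUT={a@B3, b@B3, c@B4, c@B7, d@B2, e@B2, f@B2}
  B4: | IN={a@B3, b@B3, c@B4, c@B7, d@B2, e@B2, f@B2} | OUT={a@B3, b@B4, c@B4, d@B2, e@B2, f@B2}
  B5: | IN={a@B3, b@B4, c@B4, c@B7, d@B0, d@B2, e@B2, e@B7, f@B2, f@B6} | OUT={a@B3, b@B4, c@B4, c@B7, d@B0, d@B2, e@B2, e@B7, f@B2, f@B6}
  B6: | IN={a@B3, b@B4, c@B4, c@B7, d@B0, d@B2, e@B2, e@B7, f@B2, f@B6} | OUT={a@B3, b@B4, c@B4, c@B7, d@B0, d@B2, e@B2, e@B7, f@B6}
  B7: | IN={a@B3, b@B4, c@B4, c@B7, d@B0, d@B2, e@B2, e@B7, f@B6} | OUT={a@B3, b@B4, c@B7, d@B0, d@B2, e@B7, f@B6}
  B8: | IN={a@B3, b@B4, c@B7, d@B0, d@B2, e@B7, f@B6} | OUT={a@B3, b@B4, c@B8, d@B0, d@B2, e@B8, f@B6}

Merge at B2: IN[B2] = OUT[B1] ⊔ OUT[B5] = {a@B3, b@B4, c@B4, c@B7, d@B0, d@B2, e@B2, e@B7, f@B2, f@B6}
Applying B2's transfer function to that IN value gives OUT[B2] (row B2 above).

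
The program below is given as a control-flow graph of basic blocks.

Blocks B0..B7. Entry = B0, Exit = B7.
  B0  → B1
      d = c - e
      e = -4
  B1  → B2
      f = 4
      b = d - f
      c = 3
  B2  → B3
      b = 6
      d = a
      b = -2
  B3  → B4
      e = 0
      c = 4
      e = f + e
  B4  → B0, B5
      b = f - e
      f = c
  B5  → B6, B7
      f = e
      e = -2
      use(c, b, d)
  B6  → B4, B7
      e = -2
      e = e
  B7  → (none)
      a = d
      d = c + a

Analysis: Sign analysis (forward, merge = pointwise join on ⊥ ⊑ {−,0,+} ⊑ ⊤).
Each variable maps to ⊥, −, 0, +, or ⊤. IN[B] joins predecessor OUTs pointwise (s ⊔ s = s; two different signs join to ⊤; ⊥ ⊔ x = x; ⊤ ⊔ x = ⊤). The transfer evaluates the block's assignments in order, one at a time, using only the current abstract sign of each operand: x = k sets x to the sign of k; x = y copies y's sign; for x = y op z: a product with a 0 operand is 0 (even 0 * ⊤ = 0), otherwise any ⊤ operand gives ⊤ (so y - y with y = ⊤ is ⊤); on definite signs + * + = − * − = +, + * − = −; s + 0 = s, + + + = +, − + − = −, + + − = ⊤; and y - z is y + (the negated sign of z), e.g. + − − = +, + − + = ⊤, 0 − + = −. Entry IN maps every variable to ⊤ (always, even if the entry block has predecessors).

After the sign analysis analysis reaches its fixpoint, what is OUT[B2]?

Answer: {a: ⊤, b: -, c: +, d: ⊤, e: -, f: +}

Working:
Fixpoint table:
  B0: | IN=(all ⊤) | OUT={e:-; rest ⊤}
  B1: | IN={e:-; rest ⊤} | OUT={c:+, e:-, f:+; rest ⊤}
  B2: | IN={c:+, e:-, f:+; rest ⊤} | OUT={b:-, c:+, e:-, f:+; rest ⊤}
  B3: | IN={b:-, c:+, e:-, f:+; rest ⊤} | OUT={b:-, c:+, e:+, f:+; rest ⊤}
  B4: | IN={c:+; rest ⊤} | OUT={c:+, f:+; rest ⊤}
  B5: | IN={c:+, f:+; rest ⊤} | OUT={c:+, e:-; rest ⊤}
  B6: | IN={c:+, e:-; rest ⊤} | OUT={c:+, e:-; rest ⊤}
  B7: | IN={c:+, e:-; rest ⊤} | OUT={c:+, e:-; rest ⊤}

Merge at B2: IN[B2] = OUT[B1] = {a: ⊤, b: ⊤, c: +, d: ⊤, e: -, f: +}
Applying B2's transfer function to that IN value gives OUT[B2] (row B2 above).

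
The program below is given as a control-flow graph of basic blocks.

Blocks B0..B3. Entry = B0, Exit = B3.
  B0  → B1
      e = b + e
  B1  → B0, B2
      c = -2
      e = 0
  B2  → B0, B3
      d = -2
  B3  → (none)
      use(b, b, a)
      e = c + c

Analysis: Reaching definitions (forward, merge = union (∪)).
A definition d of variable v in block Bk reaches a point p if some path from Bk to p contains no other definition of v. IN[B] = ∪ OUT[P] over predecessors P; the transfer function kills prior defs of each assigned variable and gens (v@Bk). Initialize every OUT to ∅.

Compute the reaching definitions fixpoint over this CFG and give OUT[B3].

Answer: {c@B1, d@B2, e@B3}

Trace:
Fixpoint table:
  B0:   IN={c@B1, d@B2, e@B1}   OUT={c@B1, d@B2, e@B0}
  B1:   IN={c@B1, d@B2, e@B0}   OUT={c@B1, d@B2, e@B1}
  B2:   IN={c@B1, d@B2, e@B1}   OUT={c@B1, d@B2, e@B1}
  B3:   IN={c@B1, d@B2, e@B1}   OUT={c@B1, d@B2, e@B3}

Merge at B3: IN[B3] = OUT[B2] = {c@B1, d@B2, e@B1}
Applying B3's transfer function to that IN value gives OUT[B3] (row B3 above).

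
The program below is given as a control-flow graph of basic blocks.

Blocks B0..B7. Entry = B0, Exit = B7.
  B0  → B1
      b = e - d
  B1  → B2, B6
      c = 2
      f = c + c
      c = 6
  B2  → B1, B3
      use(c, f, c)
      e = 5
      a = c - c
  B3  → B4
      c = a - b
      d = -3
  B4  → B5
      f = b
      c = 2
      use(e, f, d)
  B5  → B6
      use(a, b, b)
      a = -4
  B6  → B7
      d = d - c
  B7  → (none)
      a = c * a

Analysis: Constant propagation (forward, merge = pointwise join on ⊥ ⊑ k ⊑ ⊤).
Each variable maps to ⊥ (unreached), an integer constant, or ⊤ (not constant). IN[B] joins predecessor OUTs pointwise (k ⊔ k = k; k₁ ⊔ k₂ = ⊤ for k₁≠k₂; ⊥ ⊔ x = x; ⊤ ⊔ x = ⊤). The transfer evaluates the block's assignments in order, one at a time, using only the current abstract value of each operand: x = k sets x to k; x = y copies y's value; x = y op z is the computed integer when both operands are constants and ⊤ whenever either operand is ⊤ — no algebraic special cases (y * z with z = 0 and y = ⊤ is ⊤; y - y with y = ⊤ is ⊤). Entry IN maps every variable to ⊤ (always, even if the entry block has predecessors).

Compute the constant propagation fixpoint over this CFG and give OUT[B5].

Answer: {a: -4, b: ⊤, c: 2, d: -3, e: 5, f: ⊤}

Working:
Fixpoint table:
  B0:   IN=(all ⊤)   OUT=(all ⊤)
  B1:   IN=(all ⊤)   OUT={c:6, f:4; rest ⊤}
  B2:   IN={c:6, f:4; rest ⊤}   OUT={a:0, c:6, e:5, f:4; rest ⊤}
  B3:   IN={a:0, c:6, e:5, f:4; rest ⊤}   OUT={a:0, d:-3, e:5, f:4; rest ⊤}
  B4:   IN={a:0, d:-3, e:5, f:4; rest ⊤}   OUT={a:0, c:2, d:-3, e:5; rest ⊤}
  B5:   IN={a:0, c:2, d:-3, e:5; rest ⊤}   OUT={a:-4, c:2, d:-3, e:5; rest ⊤}
  B6:   IN=(all ⊤)   OUT=(all ⊤)
  B7:   IN=(all ⊤)   OUT=(all ⊤)

Merge at B5: IN[B5] = OUT[B4] = {a: 0, b: ⊤, c: 2, d: -3, e: 5, f: ⊤}
Applying B5's transfer function to that IN value gives OUT[B5] (row B5 above).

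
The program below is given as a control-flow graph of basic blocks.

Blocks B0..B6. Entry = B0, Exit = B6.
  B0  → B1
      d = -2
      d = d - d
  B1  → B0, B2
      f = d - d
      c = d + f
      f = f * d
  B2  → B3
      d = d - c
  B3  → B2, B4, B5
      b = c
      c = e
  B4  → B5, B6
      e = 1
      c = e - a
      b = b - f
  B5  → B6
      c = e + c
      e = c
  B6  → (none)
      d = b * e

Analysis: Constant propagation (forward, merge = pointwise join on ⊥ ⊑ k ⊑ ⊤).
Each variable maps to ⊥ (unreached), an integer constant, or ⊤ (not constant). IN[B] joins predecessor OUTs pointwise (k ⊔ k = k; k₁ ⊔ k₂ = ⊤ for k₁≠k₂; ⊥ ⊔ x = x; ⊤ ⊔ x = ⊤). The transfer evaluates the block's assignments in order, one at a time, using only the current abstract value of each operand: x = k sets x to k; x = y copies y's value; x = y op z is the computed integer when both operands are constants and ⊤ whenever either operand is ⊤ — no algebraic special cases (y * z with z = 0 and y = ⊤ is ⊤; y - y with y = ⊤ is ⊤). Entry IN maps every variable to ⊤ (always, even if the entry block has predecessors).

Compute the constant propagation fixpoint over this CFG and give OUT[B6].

Per-block solution:
  B0: | IN=(all ⊤) | OUT={d:0; rest ⊤}
  B1: | IN={d:0; rest ⊤} | OUT={c:0, d:0, f:0; rest ⊤}
  B2: | IN={f:0; rest ⊤} | OUT={f:0; rest ⊤}
  B3: | IN={f:0; rest ⊤} | OUT={f:0; rest ⊤}
  B4: | IN={f:0; rest ⊤} | OUT={e:1, f:0; rest ⊤}
  B5: | IN={f:0; rest ⊤} | OUT={f:0; rest ⊤}
  B6: | IN={f:0; rest ⊤} | OUT={f:0; rest ⊤}

Merge at B6: IN[B6] = OUT[B4] ⊔ OUT[B5] = {a: ⊤, b: ⊤, c: ⊤, d: ⊤, e: ⊤, f: 0}
Applying B6's transfer function to that IN value gives OUT[B6] (row B6 above).

Answer: {a: ⊤, b: ⊤, c: ⊤, d: ⊤, e: ⊤, f: 0}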